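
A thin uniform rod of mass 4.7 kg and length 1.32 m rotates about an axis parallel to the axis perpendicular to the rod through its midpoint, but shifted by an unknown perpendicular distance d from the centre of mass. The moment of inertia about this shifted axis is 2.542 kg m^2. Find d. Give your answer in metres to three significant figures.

About the centre-of-mass axis, I_cm = (1/12)ML² = (1/12)(4.7)(1.32)² = 0.68244 kg m^2.
Parallel axis theorem: I = I_cm + Md², so Md² = 2.542 − 0.68244 = 1.8596 kg m^2.
d = √(1.8596 / 4.7) = 0.62901 m.

0.629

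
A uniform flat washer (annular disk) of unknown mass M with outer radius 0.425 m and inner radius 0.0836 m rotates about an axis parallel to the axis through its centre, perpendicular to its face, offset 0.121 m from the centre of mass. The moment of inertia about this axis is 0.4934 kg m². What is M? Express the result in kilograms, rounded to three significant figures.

I = I_cm + Md² = (1/2)M(R²+r²) + Md² = M·[0.5·[(0.425)² + (0.0836)²] + (0.121)²] = M·0.10845.
So M = 0.4934 / 0.10845 = 4.5496 kg.

4.55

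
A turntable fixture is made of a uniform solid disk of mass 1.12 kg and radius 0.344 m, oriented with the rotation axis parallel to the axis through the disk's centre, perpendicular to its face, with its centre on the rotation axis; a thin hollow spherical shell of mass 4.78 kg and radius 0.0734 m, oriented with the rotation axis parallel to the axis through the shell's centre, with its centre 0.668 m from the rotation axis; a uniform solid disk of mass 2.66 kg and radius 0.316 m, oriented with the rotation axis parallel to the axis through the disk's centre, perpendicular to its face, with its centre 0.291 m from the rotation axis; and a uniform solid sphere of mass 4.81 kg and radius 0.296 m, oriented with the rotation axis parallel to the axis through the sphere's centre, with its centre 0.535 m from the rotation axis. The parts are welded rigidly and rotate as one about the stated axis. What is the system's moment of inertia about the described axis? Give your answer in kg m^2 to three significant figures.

Solid disk: I_cm = (1/2)MR² = (1/2)(1.12)(0.344)² = 0.066268 kg m^2; axis through the centre, so I = 0.066268 kg m^2.
Spherical shell: I_cm = (2/3)MR² = (2/3)(4.78)(0.0734)² = 0.017168 kg m^2; centre at d = 0.668 m, so I = I_cm + Md² gives I = 0.017168 + (4.78)(0.668)² = 2.1501 kg m^2.
Solid disk: I_cm = (1/2)MR² = (1/2)(2.66)(0.316)² = 0.13281 kg m^2; centre at d = 0.291 m, so I = I_cm + Md² gives I = 0.13281 + (2.66)(0.291)² = 0.35806 kg m^2.
Solid sphere: I_cm = (2/5)MR² = (2/5)(4.81)(0.296)² = 0.16857 kg m^2; centre at d = 0.535 m, so I = I_cm + Md² gives I = 0.16857 + (4.81)(0.535)² = 1.5453 kg m^2.
Total I = 0.066268 + 2.1501 + 0.35806 + 1.5453 = 4.1198 kg m^2.

4.12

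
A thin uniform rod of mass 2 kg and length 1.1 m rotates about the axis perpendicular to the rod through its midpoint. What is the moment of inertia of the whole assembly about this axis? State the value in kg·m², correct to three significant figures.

0.202

I_cm = (1/12)ML² = (1/12)(2)(1.1)² = 0.20167 kg·m²; axis through the centre, so I = 0.20167 kg·m².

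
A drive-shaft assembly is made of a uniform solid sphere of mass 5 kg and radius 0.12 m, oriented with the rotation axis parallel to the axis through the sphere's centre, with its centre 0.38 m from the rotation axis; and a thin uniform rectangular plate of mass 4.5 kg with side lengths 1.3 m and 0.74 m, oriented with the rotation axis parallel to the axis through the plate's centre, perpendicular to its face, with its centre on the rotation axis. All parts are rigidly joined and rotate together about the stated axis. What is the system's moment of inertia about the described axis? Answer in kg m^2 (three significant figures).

Solid sphere: I_cm = (2/5)MR² = (2/5)(5)(0.12)² = 0.0288 kg m^2; centre at d = 0.38 m, so the parallel axis theorem gives I = 0.0288 + (5)(0.38)² = 0.7508 kg m^2.
Rectangular plate: I_cm = (1/12)M(a²+b²) = (1/12)(4.5)[(1.3)² + (0.74)²] = 0.8391 kg m^2; axis through the centre, so I = 0.8391 kg m^2.
Total I = 0.7508 + 0.8391 = 1.5899 kg m^2.

1.59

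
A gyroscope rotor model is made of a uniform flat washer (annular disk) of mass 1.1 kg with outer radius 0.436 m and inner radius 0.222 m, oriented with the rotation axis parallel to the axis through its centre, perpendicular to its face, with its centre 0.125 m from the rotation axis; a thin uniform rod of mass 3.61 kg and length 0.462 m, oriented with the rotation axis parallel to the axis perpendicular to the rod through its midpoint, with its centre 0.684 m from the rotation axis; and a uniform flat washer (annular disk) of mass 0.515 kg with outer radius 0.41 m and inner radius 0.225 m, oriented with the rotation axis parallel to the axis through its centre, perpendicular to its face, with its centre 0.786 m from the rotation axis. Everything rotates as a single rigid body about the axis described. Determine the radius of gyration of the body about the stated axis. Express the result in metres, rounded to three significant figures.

0.660

Annular disk: I_cm = (1/2)M(R²+r²) = (1/2)(1.1)[(0.436)² + (0.222)²] = 0.13166 kg·m²; centre at d = 0.125 m, so the parallel axis theorem gives I = 0.13166 + (1.1)(0.125)² = 0.14885 kg·m².
Thin rod: I_cm = (1/12)ML² = (1/12)(3.61)(0.462)² = 0.064211 kg·m²; centre at d = 0.684 m, so the parallel axis theorem gives I = 0.064211 + (3.61)(0.684)² = 1.7532 kg·m².
Annular disk: I_cm = (1/2)M(R²+r²) = (1/2)(0.515)[(0.41)² + (0.225)²] = 0.056322 kg·m²; centre at d = 0.786 m, so the parallel axis theorem gives I = 0.056322 + (0.515)(0.786)² = 0.37449 kg·m².
Total I = 2.2765 kg·m²; total mass M = 5.225 kg.
k = √(I/M) = √(2.2765/5.225) = 0.66007 m.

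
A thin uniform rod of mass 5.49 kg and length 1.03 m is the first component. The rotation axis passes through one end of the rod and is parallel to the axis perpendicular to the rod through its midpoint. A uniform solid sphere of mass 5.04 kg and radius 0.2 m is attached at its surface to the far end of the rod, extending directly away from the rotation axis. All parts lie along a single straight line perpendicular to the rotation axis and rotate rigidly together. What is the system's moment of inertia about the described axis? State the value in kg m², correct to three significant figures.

Thin rod: I_cm = (1/12)ML² = (1/12)(5.49)(1.03)² = 0.48536 kg m²; centre at d = 0.515 m, so I = I_cm + Md² gives I = 0.48536 + (5.49)(0.515)² = 1.9414 kg m².
Solid sphere: I_cm = (2/5)MR² = (2/5)(5.04)(0.2)² = 0.08064 kg m²; centre at d = 0.515 + 0.515 + 0.2 = 1.23 m, so I = I_cm + Md² gives I = 0.08064 + (5.04)(1.23)² = 7.7057 kg m².
Total I = 1.9414 + 7.7057 = 9.6471 kg m².

9.65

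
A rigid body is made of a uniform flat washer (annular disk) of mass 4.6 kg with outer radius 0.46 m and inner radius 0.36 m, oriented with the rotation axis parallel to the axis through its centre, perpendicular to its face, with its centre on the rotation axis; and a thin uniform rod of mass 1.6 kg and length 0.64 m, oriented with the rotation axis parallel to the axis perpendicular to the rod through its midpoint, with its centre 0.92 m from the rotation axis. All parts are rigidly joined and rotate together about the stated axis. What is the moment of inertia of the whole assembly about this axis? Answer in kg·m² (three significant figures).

Annular disk: I_cm = (1/2)M(R²+r²) = (1/2)(4.6)[(0.46)² + (0.36)²] = 0.78476 kg·m²; axis through the centre, so I = 0.78476 kg·m².
Thin rod: I_cm = (1/12)ML² = (1/12)(1.6)(0.64)² = 0.054613 kg·m²; centre at d = 0.92 m, so I = I_cm + Md² gives I = 0.054613 + (1.6)(0.92)² = 1.4089 kg·m².
Total I = 0.78476 + 1.4089 = 2.1936 kg·m².

2.19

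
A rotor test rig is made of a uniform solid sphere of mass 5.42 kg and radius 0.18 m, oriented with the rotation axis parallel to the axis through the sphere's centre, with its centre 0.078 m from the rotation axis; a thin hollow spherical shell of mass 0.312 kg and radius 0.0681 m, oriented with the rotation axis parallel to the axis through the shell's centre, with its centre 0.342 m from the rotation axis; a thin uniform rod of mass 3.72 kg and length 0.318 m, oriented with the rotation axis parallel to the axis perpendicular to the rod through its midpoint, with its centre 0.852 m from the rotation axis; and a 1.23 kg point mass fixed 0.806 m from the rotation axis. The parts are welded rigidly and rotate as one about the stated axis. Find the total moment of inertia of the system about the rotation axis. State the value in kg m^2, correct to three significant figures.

3.67

Solid sphere: I_cm = (2/5)MR² = (2/5)(5.42)(0.18)² = 0.070243 kg m^2; centre at d = 0.078 m, so the parallel axis theorem gives I = 0.070243 + (5.42)(0.078)² = 0.10322 kg m^2.
Spherical shell: I_cm = (2/3)MR² = (2/3)(0.312)(0.0681)² = 0.00096462 kg m^2; centre at d = 0.342 m, so the parallel axis theorem gives I = 0.00096462 + (0.312)(0.342)² = 0.037457 kg m^2.
Thin rod: I_cm = (1/12)ML² = (1/12)(3.72)(0.318)² = 0.031348 kg m^2; centre at d = 0.852 m, so the parallel axis theorem gives I = 0.031348 + (3.72)(0.852)² = 2.7317 kg m^2.
Point mass: I_cm = 0; centre at d = 0.806 m, so the parallel axis theorem gives I = 0 + (1.23)(0.806)² = 0.79905 kg m^2.
Total I = 0.10322 + 0.037457 + 2.7317 + 0.79905 = 3.6714 kg m^2.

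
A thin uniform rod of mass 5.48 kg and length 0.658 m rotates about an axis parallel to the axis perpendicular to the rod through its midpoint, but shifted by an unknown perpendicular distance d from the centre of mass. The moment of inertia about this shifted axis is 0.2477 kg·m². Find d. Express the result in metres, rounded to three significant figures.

About the centre-of-mass axis, I_cm = (1/12)ML² = (1/12)(5.48)(0.658)² = 0.19772 kg·m².
Parallel axis theorem: I = I_cm + Md², so Md² = 0.2477 − 0.19772 = 0.04998 kg·m².
d = √(0.04998 / 5.48) = 0.095501 m.

0.0955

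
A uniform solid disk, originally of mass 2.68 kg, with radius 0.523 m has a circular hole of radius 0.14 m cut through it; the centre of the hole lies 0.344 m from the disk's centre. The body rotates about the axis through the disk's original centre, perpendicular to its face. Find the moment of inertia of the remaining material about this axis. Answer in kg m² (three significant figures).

Unpierced body about its centre: I₀ = (1/2)MR² = (1/2)(2.68)(0.523)² = 0.36653 kg m².
The removed disk has mass m = M·(r/R)² = (2.68)(0.14/0.523)² = 0.19204 kg (same uniform areal density).
Its moment of inertia about the rotation axis (parallel-axis theorem): I_hole = (1/2)mr² + md² = (1/2)(0.19204)(0.14)² + (0.19204)(0.344)² = 0.024607 kg m².
Treating the hole as negative mass, I = I₀ − I_hole = 0.36653 − 0.024607 = 0.34192 kg m².

0.342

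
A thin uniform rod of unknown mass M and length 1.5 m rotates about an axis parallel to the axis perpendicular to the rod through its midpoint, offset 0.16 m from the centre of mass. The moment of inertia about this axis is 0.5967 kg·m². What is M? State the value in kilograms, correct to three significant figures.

2.80

I = I_cm + Md² = (1/12)ML² + Md² = M·[0.0833333·(1.5)² + (0.16)²] = M·0.2131.
So M = 0.5967 / 0.2131 = 2.8001 kg.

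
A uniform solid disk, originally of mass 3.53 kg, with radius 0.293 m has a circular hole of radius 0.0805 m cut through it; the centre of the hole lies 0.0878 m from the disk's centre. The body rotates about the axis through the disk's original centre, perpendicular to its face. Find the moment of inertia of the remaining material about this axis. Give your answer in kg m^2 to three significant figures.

Unpierced body about its centre: I₀ = (1/2)MR² = (1/2)(3.53)(0.293)² = 0.15152 kg m^2.
The removed disk has mass m = M·(r/R)² = (3.53)(0.0805/0.293)² = 0.26646 kg (same uniform areal density).
Its moment of inertia about the rotation axis (parallel-axis theorem): I_hole = (1/2)mr² + md² = (1/2)(0.26646)(0.0805)² + (0.26646)(0.0878)² = 0.0029175 kg m^2.
Treating the hole as negative mass, I = I₀ − I_hole = 0.15152 − 0.0029175 = 0.14861 kg m^2.

0.149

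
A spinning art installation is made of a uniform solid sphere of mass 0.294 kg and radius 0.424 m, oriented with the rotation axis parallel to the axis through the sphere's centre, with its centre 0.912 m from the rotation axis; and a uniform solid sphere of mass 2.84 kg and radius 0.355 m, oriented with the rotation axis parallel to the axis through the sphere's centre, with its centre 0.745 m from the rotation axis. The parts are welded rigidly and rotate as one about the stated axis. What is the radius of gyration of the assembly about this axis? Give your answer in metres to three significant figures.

Solid sphere: I_cm = (2/5)MR² = (2/5)(0.294)(0.424)² = 0.021142 kg m²; centre at d = 0.912 m, so I = I_cm + Md² gives I = 0.021142 + (0.294)(0.912)² = 0.26567 kg m².
Solid sphere: I_cm = (2/5)MR² = (2/5)(2.84)(0.355)² = 0.14316 kg m²; centre at d = 0.745 m, so I = I_cm + Md² gives I = 0.14316 + (2.84)(0.745)² = 1.7194 kg m².
Total I = 1.9851 kg m²; total mass M = 3.134 kg.
k = √(I/M) = √(1.9851/3.134) = 0.79587 m.

0.796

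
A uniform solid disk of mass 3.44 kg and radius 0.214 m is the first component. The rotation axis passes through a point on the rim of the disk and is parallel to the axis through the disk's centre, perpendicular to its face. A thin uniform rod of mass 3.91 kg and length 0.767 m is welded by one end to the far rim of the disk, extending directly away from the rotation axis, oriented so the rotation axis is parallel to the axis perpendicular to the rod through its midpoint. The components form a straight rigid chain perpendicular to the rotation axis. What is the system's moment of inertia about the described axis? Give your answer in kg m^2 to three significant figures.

Solid disk: I_cm = (1/2)MR² = (1/2)(3.44)(0.214)² = 0.078769 kg m^2; centre at d = 0.214 m, so the parallel axis theorem gives I = 0.078769 + (3.44)(0.214)² = 0.23631 kg m^2.
Thin rod: I_cm = (1/12)ML² = (1/12)(3.91)(0.767)² = 0.19168 kg m^2; centre at d = 0.214 + 0.214 + 0.3835 = 0.8115 m, so the parallel axis theorem gives I = 0.19168 + (3.91)(0.8115)² = 2.7665 kg m^2.
Total I = 0.23631 + 2.7665 = 3.0029 kg m^2.

3.00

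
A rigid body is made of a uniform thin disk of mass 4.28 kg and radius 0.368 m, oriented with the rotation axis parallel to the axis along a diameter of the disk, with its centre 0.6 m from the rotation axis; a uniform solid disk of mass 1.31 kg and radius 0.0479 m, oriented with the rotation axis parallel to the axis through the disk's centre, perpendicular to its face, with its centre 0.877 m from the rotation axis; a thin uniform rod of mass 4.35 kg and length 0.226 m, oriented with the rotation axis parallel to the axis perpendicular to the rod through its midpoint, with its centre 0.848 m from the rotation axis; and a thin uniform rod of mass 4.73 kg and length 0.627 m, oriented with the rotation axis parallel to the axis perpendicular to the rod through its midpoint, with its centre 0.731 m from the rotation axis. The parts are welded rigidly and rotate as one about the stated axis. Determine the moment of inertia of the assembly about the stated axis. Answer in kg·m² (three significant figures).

8.52

Thin disk: I_cm = (1/4)MR² = (1/4)(4.28)(0.368)² = 0.1449 kg·m²; centre at d = 0.6 m, so the parallel axis theorem gives I = 0.1449 + (4.28)(0.6)² = 1.6857 kg·m².
Solid disk: I_cm = (1/2)MR² = (1/2)(1.31)(0.0479)² = 0.0015028 kg·m²; centre at d = 0.877 m, so the parallel axis theorem gives I = 0.0015028 + (1.31)(0.877)² = 1.0091 kg·m².
Thin rod: I_cm = (1/12)ML² = (1/12)(4.35)(0.226)² = 0.018515 kg·m²; centre at d = 0.848 m, so the parallel axis theorem gives I = 0.018515 + (4.35)(0.848)² = 3.1466 kg·m².
Thin rod: I_cm = (1/12)ML² = (1/12)(4.73)(0.627)² = 0.15496 kg·m²; centre at d = 0.731 m, so the parallel axis theorem gives I = 0.15496 + (4.73)(0.731)² = 2.6825 kg·m².
Total I = 1.6857 + 1.0091 + 3.1466 + 2.6825 = 8.5239 kg·m².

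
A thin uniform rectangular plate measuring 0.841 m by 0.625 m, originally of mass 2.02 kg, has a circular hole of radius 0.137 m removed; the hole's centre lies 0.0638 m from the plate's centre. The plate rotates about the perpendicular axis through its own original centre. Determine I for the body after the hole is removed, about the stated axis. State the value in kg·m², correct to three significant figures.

Unpierced body about its centre: I₀ = (1/12)M(a²+b²) = (1/12)(2.02)[(0.841)² + (0.625)²] = 0.18481 kg·m².
The removed disk has mass m = M·πr²/(ab) = (2.02)·π(0.137)²/(0.841·0.625) = 0.2266 kg (same uniform areal density).
Its moment of inertia about the rotation axis (parallel-axis theorem): I_hole = (1/2)mr² + md² = (1/2)(0.2266)(0.137)² + (0.2266)(0.0638)² = 0.0030489 kg·m².
Treating the hole as negative mass, I = I₀ − I_hole = 0.18481 − 0.0030489 = 0.18177 kg·m².

0.182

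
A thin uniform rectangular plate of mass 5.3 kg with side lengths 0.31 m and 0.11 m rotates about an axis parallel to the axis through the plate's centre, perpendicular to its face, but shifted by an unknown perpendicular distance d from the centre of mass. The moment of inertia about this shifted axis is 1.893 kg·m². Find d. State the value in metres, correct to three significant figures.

0.590

About the centre-of-mass axis, I_cm = (1/12)M(a²+b²) = (1/12)(5.3)[(0.31)² + (0.11)²] = 0.047788 kg·m².
Parallel axis theorem: I = I_cm + Md², so Md² = 1.893 − 0.047788 = 1.8452 kg·m².
d = √(1.8452 / 5.3) = 0.59005 m.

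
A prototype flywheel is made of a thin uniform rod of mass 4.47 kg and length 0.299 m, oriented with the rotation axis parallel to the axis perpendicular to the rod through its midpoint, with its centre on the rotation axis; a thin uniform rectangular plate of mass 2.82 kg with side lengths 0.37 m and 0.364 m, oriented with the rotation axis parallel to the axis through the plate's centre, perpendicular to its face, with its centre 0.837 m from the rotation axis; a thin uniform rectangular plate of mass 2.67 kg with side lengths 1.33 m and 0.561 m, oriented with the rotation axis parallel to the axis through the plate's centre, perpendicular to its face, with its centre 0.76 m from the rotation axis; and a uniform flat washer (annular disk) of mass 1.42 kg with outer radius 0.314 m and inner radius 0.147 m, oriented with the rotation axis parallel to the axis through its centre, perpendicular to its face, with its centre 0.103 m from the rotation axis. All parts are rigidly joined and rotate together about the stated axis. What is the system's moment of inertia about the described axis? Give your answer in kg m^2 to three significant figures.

4.18

Thin rod: I_cm = (1/12)ML² = (1/12)(4.47)(0.299)² = 0.033302 kg m^2; axis through the centre, so I = 0.033302 kg m^2.
Rectangular plate: I_cm = (1/12)M(a²+b²) = (1/12)(2.82)[(0.37)² + (0.364)²] = 0.063308 kg m^2; centre at d = 0.837 m, so I = I_cm + Md² gives I = 0.063308 + (2.82)(0.837)² = 2.0389 kg m^2.
Rectangular plate: I_cm = (1/12)M(a²+b²) = (1/12)(2.67)[(1.33)² + (0.561)²] = 0.46361 kg m^2; centre at d = 0.76 m, so I = I_cm + Md² gives I = 0.46361 + (2.67)(0.76)² = 2.0058 kg m^2.
Annular disk: I_cm = (1/2)M(R²+r²) = (1/2)(1.42)[(0.314)² + (0.147)²] = 0.085346 kg m^2; centre at d = 0.103 m, so I = I_cm + Md² gives I = 0.085346 + (1.42)(0.103)² = 0.10041 kg m^2.
Total I = 0.033302 + 2.0389 + 2.0058 + 0.10041 = 4.1784 kg m^2.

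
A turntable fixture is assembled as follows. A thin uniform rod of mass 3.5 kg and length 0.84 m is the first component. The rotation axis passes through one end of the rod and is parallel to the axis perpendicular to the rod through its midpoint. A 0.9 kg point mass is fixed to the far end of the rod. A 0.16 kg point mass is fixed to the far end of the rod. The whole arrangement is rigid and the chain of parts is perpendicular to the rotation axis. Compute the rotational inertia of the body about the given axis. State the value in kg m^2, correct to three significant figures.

1.57

Thin rod: I_cm = (1/12)ML² = (1/12)(3.5)(0.84)² = 0.2058 kg m^2; centre at d = 0.42 m, so I = I_cm + Md² gives I = 0.2058 + (3.5)(0.42)² = 0.8232 kg m^2.
Point mass: I_cm = 0; centre at d = 0.42 + 0.42 = 0.84 m, so I = I_cm + Md² gives I = 0 + (0.9)(0.84)² = 0.63504 kg m^2.
Point mass: I_cm = 0; centre at d = 0.42 + 0.42 = 0.84 m, so I = I_cm + Md² gives I = 0 + (0.16)(0.84)² = 0.1129 kg m^2.
Total I = 0.8232 + 0.63504 + 0.1129 = 1.5711 kg m^2.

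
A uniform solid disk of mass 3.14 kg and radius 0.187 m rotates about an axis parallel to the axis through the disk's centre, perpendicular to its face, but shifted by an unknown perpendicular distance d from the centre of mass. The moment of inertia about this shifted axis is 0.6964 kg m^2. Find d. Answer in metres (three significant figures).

About the centre-of-mass axis, I_cm = (1/2)MR² = (1/2)(3.14)(0.187)² = 0.054901 kg m^2.
Parallel axis theorem: I = I_cm + Md², so Md² = 0.6964 − 0.054901 = 0.6415 kg m^2.
d = √(0.6415 / 3.14) = 0.45199 m.

0.452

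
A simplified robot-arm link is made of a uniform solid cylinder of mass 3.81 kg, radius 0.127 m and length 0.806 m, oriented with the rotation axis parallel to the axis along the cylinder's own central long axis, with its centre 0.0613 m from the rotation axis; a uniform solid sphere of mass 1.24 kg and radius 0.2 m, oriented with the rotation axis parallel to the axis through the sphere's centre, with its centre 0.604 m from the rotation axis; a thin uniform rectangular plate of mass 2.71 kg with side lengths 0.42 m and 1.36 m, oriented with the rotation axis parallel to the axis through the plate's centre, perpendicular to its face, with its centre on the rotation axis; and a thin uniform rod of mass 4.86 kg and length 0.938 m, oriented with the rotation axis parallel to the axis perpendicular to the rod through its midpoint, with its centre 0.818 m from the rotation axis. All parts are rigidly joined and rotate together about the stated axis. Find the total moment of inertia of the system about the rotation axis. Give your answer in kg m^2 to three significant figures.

Solid cylinder: I_cm = (1/2)MR² = (1/2)(3.81)(0.127)² = 0.030726 kg m^2; centre at d = 0.0613 m, so the parallel axis theorem gives I = 0.030726 + (3.81)(0.0613)² = 0.045043 kg m^2.
Solid sphere: I_cm = (2/5)MR² = (2/5)(1.24)(0.2)² = 0.01984 kg m^2; centre at d = 0.604 m, so the parallel axis theorem gives I = 0.01984 + (1.24)(0.604)² = 0.47221 kg m^2.
Rectangular plate: I_cm = (1/12)M(a²+b²) = (1/12)(2.71)[(0.42)² + (1.36)²] = 0.45754 kg m^2; axis through the centre, so I = 0.45754 kg m^2.
Thin rod: I_cm = (1/12)ML² = (1/12)(4.86)(0.938)² = 0.35634 kg m^2; centre at d = 0.818 m, so the parallel axis theorem gives I = 0.35634 + (4.86)(0.818)² = 3.6083 kg m^2.
Total I = 0.045043 + 0.47221 + 0.45754 + 3.6083 = 4.5831 kg m^2.

4.58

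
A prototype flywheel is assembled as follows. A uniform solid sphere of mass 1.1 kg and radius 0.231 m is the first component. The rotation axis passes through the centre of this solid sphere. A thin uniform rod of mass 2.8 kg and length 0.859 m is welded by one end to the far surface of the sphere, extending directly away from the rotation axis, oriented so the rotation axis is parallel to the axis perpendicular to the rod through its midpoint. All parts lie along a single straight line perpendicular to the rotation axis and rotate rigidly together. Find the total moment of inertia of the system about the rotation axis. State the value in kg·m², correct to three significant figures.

1.42

Solid sphere: I_cm = (2/5)MR² = (2/5)(1.1)(0.231)² = 0.023479 kg·m²; axis through the centre, so I = 0.023479 kg·m².
Thin rod: I_cm = (1/12)ML² = (1/12)(2.8)(0.859)² = 0.17217 kg·m²; centre at d = 0.231 + 0.4295 = 0.6605 m, so I = I_cm + Md² gives I = 0.17217 + (2.8)(0.6605)² = 1.3937 kg·m².
Total I = 0.023479 + 1.3937 = 1.4172 kg·m².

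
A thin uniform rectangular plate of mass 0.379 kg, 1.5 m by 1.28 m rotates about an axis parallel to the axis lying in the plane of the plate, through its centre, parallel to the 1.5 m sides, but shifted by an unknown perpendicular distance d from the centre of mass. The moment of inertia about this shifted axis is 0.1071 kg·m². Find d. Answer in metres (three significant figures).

About the centre-of-mass axis, I_cm = (1/12)Mb² = (1/12)(0.379)(1.28)² = 0.051746 kg·m².
Parallel axis theorem: I = I_cm + Md², so Md² = 0.1071 − 0.051746 = 0.055354 kg·m².
d = √(0.055354 / 0.379) = 0.38217 m.

0.382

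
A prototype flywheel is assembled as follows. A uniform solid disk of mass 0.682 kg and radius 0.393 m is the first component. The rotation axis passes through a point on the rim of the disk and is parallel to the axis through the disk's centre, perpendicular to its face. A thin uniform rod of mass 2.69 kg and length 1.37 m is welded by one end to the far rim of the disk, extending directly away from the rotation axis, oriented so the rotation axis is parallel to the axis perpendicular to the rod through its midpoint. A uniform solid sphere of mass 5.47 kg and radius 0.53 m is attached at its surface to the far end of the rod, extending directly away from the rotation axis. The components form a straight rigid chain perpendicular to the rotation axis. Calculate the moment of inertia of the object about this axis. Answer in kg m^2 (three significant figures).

46.5

Solid disk: I_cm = (1/2)MR² = (1/2)(0.682)(0.393)² = 0.052667 kg m^2; centre at d = 0.393 m, so the parallel axis theorem gives I = 0.052667 + (0.682)(0.393)² = 0.158 kg m^2.
Thin rod: I_cm = (1/12)ML² = (1/12)(2.69)(1.37)² = 0.42074 kg m^2; centre at d = 0.393 + 0.393 + 0.685 = 1.471 m, so the parallel axis theorem gives I = 0.42074 + (2.69)(1.471)² = 6.2415 kg m^2.
Solid sphere: I_cm = (2/5)MR² = (2/5)(5.47)(0.53)² = 0.61461 kg m^2; centre at d = 0.393 + 0.393 + 0.685 + 0.685 + 0.53 = 2.686 m, so the parallel axis theorem gives I = 0.61461 + (5.47)(2.686)² = 40.078 kg m^2.
Total I = 0.158 + 6.2415 + 40.078 = 46.478 kg m^2.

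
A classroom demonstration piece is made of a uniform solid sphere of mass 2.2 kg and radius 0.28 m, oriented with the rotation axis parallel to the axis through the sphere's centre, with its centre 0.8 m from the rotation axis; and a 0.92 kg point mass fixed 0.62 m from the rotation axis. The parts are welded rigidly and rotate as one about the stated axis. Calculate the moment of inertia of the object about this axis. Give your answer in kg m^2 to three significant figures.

1.83

Solid sphere: I_cm = (2/5)MR² = (2/5)(2.2)(0.28)² = 0.068992 kg m^2; centre at d = 0.8 m, so I = I_cm + Md² gives I = 0.068992 + (2.2)(0.8)² = 1.477 kg m^2.
Point mass: I_cm = 0; centre at d = 0.62 m, so I = I_cm + Md² gives I = 0 + (0.92)(0.62)² = 0.35365 kg m^2.
Total I = 1.477 + 0.35365 = 1.8306 kg m^2.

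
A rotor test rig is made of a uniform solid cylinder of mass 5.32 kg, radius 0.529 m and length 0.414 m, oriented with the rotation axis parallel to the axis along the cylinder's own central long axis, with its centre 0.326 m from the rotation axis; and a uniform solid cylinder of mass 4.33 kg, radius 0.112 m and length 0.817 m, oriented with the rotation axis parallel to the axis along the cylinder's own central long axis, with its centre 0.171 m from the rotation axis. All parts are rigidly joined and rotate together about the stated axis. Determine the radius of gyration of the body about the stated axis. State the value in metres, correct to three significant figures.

0.389

Solid cylinder: I_cm = (1/2)MR² = (1/2)(5.32)(0.529)² = 0.74438 kg m²; centre at d = 0.326 m, so I = I_cm + Md² gives I = 0.74438 + (5.32)(0.326)² = 1.3098 kg m².
Solid cylinder: I_cm = (1/2)MR² = (1/2)(4.33)(0.112)² = 0.027158 kg m²; centre at d = 0.171 m, so I = I_cm + Md² gives I = 0.027158 + (4.33)(0.171)² = 0.15377 kg m².
Total I = 1.4635 kg m²; total mass M = 9.65 kg.
k = √(I/M) = √(1.4635/9.65) = 0.38944 m.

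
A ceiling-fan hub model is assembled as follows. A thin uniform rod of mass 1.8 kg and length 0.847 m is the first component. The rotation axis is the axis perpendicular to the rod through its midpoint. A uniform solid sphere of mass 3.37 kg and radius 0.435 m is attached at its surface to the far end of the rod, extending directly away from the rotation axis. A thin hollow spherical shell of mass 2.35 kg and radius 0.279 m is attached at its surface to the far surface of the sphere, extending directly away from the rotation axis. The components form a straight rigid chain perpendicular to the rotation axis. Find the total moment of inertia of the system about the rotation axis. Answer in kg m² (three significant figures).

8.78

Thin rod: I_cm = (1/12)ML² = (1/12)(1.8)(0.847)² = 0.10761 kg m²; axis through the centre, so I = 0.10761 kg m².
Solid sphere: I_cm = (2/5)MR² = (2/5)(3.37)(0.435)² = 0.25508 kg m²; centre at d = 0.4235 + 0.435 = 0.8585 m, so I = I_cm + Md² gives I = 0.25508 + (3.37)(0.8585)² = 2.7388 kg m².
Spherical shell: I_cm = (2/3)MR² = (2/3)(2.35)(0.279)² = 0.12195 kg m²; centre at d = 0.4235 + 0.435 + 0.435 + 0.279 = 1.5725 m, so I = I_cm + Md² gives I = 0.12195 + (2.35)(1.5725)² = 5.9329 kg m².
Total I = 0.10761 + 2.7388 + 5.9329 = 8.7794 kg m².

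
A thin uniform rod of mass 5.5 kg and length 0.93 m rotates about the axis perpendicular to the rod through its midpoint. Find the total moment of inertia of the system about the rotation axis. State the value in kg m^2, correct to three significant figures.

0.396

I_cm = (1/12)ML² = (1/12)(5.5)(0.93)² = 0.39641 kg m^2; axis through the centre, so I = 0.39641 kg m^2.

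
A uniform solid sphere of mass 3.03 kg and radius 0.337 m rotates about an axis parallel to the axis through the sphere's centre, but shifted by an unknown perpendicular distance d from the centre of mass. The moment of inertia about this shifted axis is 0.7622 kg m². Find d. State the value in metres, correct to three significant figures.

0.454

About the centre-of-mass axis, I_cm = (2/5)MR² = (2/5)(3.03)(0.337)² = 0.13765 kg m².
Parallel axis theorem: I = I_cm + Md², so Md² = 0.7622 − 0.13765 = 0.62455 kg m².
d = √(0.62455 / 3.03) = 0.45401 m.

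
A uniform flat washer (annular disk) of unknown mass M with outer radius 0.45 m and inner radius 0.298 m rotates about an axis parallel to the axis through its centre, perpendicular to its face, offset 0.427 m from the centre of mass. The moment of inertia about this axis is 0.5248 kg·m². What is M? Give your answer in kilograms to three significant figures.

1.60

I = I_cm + Md² = (1/2)M(R²+r²) + Md² = M·[0.5·[(0.45)² + (0.298)²] + (0.427)²] = M·0.32798.
So M = 0.5248 / 0.32798 = 1.6001 kg.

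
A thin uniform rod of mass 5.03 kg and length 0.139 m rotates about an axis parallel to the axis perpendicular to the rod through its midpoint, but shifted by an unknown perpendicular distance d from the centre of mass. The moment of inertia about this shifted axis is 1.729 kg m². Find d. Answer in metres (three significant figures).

About the centre-of-mass axis, I_cm = (1/12)ML² = (1/12)(5.03)(0.139)² = 0.0080987 kg m².
Parallel axis theorem: I = I_cm + Md², so Md² = 1.729 − 0.0080987 = 1.7209 kg m².
d = √(1.7209 / 5.03) = 0.58492 m.

0.585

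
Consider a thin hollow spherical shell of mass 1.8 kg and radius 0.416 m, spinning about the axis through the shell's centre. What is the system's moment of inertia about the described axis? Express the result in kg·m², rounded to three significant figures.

I_cm = (2/3)MR² = (2/3)(1.8)(0.416)² = 0.20767 kg·m²; axis through the centre, so I = 0.20767 kg·m².

0.208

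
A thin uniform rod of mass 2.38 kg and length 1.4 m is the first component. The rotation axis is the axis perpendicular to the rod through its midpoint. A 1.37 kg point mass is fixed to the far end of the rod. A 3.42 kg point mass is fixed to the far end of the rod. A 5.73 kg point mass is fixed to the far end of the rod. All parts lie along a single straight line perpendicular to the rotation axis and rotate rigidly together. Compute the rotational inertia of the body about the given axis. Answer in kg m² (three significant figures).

Thin rod: I_cm = (1/12)ML² = (1/12)(2.38)(1.4)² = 0.38873 kg m²; axis through the centre, so I = 0.38873 kg m².
Point mass: I_cm = 0; centre at d = 0.7 m, so I = I_cm + Md² gives I = 0 + (1.37)(0.7)² = 0.6713 kg m².
Point mass: I_cm = 0; centre at d = 0.7 m, so I = I_cm + Md² gives I = 0 + (3.42)(0.7)² = 1.6758 kg m².
Point mass: I_cm = 0; centre at d = 0.7 m, so I = I_cm + Md² gives I = 0 + (5.73)(0.7)² = 2.8077 kg m².
Total I = 0.38873 + 0.6713 + 1.6758 + 2.8077 = 5.5435 kg m².

5.54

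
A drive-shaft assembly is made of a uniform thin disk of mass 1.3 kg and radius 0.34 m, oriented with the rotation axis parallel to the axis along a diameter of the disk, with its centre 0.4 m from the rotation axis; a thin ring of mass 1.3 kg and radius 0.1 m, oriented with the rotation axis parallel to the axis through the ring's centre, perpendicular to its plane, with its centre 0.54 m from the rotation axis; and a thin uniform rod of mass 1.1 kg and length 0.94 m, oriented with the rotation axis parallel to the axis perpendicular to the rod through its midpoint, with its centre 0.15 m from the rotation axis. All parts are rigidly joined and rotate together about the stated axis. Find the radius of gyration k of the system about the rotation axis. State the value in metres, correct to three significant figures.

Thin disk: I_cm = (1/4)MR² = (1/4)(1.3)(0.34)² = 0.03757 kg m^2; centre at d = 0.4 m, so the parallel axis theorem gives I = 0.03757 + (1.3)(0.4)² = 0.24557 kg m^2.
Thin ring: I_cm = MR² = (1.3)(0.1)² = 0.013 kg m^2; centre at d = 0.54 m, so the parallel axis theorem gives I = 0.013 + (1.3)(0.54)² = 0.39208 kg m^2.
Thin rod: I_cm = (1/12)ML² = (1/12)(1.1)(0.94)² = 0.080997 kg m^2; centre at d = 0.15 m, so the parallel axis theorem gives I = 0.080997 + (1.1)(0.15)² = 0.10575 kg m^2.
Total I = 0.7434 kg m^2; total mass M = 3.7 kg.
k = √(I/M) = √(0.7434/3.7) = 0.44824 m.

0.448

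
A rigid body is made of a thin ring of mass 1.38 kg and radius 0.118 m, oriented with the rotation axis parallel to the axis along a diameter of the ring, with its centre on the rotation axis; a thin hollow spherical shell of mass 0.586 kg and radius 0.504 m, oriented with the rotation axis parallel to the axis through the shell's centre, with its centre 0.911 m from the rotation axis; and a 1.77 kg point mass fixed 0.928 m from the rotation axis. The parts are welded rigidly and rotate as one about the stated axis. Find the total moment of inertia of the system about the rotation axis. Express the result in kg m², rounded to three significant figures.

2.12

Thin ring: I_cm = (1/2)MR² = (1/2)(1.38)(0.118)² = 0.0096076 kg m²; axis through the centre, so I = 0.0096076 kg m².
Spherical shell: I_cm = (2/3)MR² = (2/3)(0.586)(0.504)² = 0.099236 kg m²; centre at d = 0.911 m, so I = I_cm + Md² gives I = 0.099236 + (0.586)(0.911)² = 0.58557 kg m².
Point mass: I_cm = 0; centre at d = 0.928 m, so I = I_cm + Md² gives I = 0 + (1.77)(0.928)² = 1.5243 kg m².
Total I = 0.0096076 + 0.58557 + 1.5243 = 2.1195 kg m².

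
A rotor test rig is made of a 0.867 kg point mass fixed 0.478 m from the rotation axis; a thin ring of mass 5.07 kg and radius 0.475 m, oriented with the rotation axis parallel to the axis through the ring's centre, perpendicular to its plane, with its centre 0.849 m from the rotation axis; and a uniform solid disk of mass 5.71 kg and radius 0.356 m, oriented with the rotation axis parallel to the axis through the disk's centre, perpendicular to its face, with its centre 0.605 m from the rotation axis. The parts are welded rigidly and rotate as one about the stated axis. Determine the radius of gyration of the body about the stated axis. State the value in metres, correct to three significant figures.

Point mass: I_cm = 0; centre at d = 0.478 m, so I = I_cm + Md² gives I = 0 + (0.867)(0.478)² = 0.1981 kg·m².
Thin ring: I_cm = MR² = (5.07)(0.475)² = 1.1439 kg·m²; centre at d = 0.849 m, so I = I_cm + Md² gives I = 1.1439 + (5.07)(0.849)² = 4.7984 kg·m².
Solid disk: I_cm = (1/2)MR² = (1/2)(5.71)(0.356)² = 0.36183 kg·m²; centre at d = 0.605 m, so I = I_cm + Md² gives I = 0.36183 + (5.71)(0.605)² = 2.4518 kg·m².
Total I = 7.4483 kg·m²; total mass M = 11.647 kg.
k = √(I/M) = √(7.4483/11.647) = 0.79969 m.

0.800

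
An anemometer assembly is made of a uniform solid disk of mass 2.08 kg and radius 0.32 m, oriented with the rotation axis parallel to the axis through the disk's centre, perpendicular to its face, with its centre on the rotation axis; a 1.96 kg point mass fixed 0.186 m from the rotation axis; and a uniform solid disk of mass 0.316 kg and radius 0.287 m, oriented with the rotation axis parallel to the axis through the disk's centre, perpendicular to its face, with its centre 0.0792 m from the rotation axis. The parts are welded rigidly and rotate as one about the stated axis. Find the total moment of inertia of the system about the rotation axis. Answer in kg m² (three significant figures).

0.189

Solid disk: I_cm = (1/2)MR² = (1/2)(2.08)(0.32)² = 0.1065 kg m²; axis through the centre, so I = 0.1065 kg m².
Point mass: I_cm = 0; centre at d = 0.186 m, so I = I_cm + Md² gives I = 0 + (1.96)(0.186)² = 0.067808 kg m².
Solid disk: I_cm = (1/2)MR² = (1/2)(0.316)(0.287)² = 0.013014 kg m²; centre at d = 0.0792 m, so I = I_cm + Md² gives I = 0.013014 + (0.316)(0.0792)² = 0.014996 kg m².
Total I = 0.1065 + 0.067808 + 0.014996 = 0.1893 kg m².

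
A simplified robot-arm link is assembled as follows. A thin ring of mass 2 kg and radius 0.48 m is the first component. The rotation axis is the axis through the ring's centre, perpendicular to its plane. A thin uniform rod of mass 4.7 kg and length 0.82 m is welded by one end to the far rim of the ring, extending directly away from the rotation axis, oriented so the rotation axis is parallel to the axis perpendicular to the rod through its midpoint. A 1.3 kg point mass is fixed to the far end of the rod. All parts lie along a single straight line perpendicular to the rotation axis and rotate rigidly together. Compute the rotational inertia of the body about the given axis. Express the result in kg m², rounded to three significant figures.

Thin ring: I_cm = MR² = (2)(0.48)² = 0.4608 kg m²; axis through the centre, so I = 0.4608 kg m².
Thin rod: I_cm = (1/12)ML² = (1/12)(4.7)(0.82)² = 0.26336 kg m²; centre at d = 0.48 + 0.41 = 0.89 m, so I = I_cm + Md² gives I = 0.26336 + (4.7)(0.89)² = 3.9862 kg m².
Point mass: I_cm = 0; centre at d = 0.48 + 0.41 + 0.41 = 1.3 m, so I = I_cm + Md² gives I = 0 + (1.3)(1.3)² = 2.197 kg m².
Total I = 0.4608 + 3.9862 + 2.197 = 6.644 kg m².

6.64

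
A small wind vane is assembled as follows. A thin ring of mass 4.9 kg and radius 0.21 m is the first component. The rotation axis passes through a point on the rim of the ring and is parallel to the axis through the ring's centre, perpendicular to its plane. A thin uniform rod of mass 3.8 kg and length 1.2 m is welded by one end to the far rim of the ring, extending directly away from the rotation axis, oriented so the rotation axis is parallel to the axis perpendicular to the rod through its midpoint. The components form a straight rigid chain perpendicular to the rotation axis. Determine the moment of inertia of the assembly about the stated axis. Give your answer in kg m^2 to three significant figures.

4.84

Thin ring: I_cm = MR² = (4.9)(0.21)² = 0.21609 kg m^2; centre at d = 0.21 m, so I = I_cm + Md² gives I = 0.21609 + (4.9)(0.21)² = 0.43218 kg m^2.
Thin rod: I_cm = (1/12)ML² = (1/12)(3.8)(1.2)² = 0.456 kg m^2; centre at d = 0.21 + 0.21 + 0.6 = 1.02 m, so I = I_cm + Md² gives I = 0.456 + (3.8)(1.02)² = 4.4095 kg m^2.
Total I = 0.43218 + 4.4095 = 4.8417 kg m^2.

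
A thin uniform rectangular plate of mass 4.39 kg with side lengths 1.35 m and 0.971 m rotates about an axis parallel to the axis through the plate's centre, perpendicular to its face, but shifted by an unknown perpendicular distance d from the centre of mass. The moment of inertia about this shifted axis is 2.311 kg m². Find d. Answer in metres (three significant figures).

About the centre-of-mass axis, I_cm = (1/12)M(a²+b²) = (1/12)(4.39)[(1.35)² + (0.971)²] = 1.0117 kg m².
Parallel axis theorem: I = I_cm + Md², so Md² = 2.311 − 1.0117 = 1.2993 kg m².
d = √(1.2993 / 4.39) = 0.54404 m.

0.544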